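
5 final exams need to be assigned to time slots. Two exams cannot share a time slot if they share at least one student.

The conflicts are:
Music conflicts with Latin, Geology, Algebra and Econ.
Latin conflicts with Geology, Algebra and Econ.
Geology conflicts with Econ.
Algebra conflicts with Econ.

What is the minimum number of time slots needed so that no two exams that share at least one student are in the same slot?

Music, Latin, Algebra, Econ are mutually in conflict, so at least 4 time slots are needed.
4 time slots suffice: time slot 1 → {Latin}; time slot 2 → {Econ}; time slot 3 → {Music}; time slot 4 → {Geology, Algebra}. No two conflicting exams share a time slot.

4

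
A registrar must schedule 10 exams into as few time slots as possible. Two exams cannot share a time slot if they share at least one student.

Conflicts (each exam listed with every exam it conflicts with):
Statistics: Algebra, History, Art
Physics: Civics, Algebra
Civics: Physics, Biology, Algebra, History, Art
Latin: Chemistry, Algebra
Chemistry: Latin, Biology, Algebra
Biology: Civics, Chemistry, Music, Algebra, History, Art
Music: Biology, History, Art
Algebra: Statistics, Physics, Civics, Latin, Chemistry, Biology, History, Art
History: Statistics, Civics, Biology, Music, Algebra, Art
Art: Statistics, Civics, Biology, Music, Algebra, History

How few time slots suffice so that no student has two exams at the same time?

5

Civics, Biology, Algebra, History, Art all conflict with each other, so at least 5 time slots are needed.
Using 5 time slots: Statistics=2, Physics=2, Civics=5, Latin=2, Chemistry=3, Biology=2, Music=1, Algebra=1, History=3, Art=4. Each listed conflict is separated.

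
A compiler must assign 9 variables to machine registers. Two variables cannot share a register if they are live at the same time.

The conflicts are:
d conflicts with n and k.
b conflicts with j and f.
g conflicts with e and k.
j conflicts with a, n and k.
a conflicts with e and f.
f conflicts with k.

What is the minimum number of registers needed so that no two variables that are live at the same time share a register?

The cycle g-e-a-f-k-g has odd length 5, so it cannot be 2-colored; at least 3 registers are needed.
3 registers suffice: register 1 → {d, g, j, f}; register 2 → {b, a, n, k}; register 3 → {e}. Every pair that conflicts lands in different registers.

3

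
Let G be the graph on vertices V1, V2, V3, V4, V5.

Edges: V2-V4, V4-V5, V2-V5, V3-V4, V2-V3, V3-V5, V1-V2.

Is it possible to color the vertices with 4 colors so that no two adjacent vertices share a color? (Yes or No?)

The chromatic number is 4. V2, V3, V4, V5 are mutually adjacent (a clique of size 4), so at least 4 colors are needed.
A valid assignment using 4 colors: V1=B, V2=R, V3=Y, V4=B, V5=G.
That is already a proper 4-coloring.

Yes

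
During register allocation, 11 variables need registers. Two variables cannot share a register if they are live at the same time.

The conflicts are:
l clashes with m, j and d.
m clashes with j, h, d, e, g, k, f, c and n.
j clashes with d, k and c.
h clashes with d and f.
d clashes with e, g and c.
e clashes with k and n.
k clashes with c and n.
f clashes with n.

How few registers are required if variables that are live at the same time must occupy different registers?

l, m, j, d all conflict with each other, so at least 4 registers are needed.
4 registers suffice: register 1 → {m}; register 2 → {d, k, f}; register 3 → {j, h, g, n}; register 4 → {l, e, c}. No two conflicting variables share a register.

4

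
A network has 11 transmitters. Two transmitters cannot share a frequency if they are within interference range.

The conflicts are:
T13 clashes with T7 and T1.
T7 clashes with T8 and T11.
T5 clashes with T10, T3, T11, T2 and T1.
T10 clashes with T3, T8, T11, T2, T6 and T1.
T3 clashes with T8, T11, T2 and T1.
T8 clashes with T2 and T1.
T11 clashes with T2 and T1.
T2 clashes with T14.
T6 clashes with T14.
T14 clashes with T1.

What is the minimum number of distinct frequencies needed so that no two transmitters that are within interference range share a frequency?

5

T5, T10, T3, T11, T1 all conflict with each other, so at least 5 frequencies are needed.
5 frequencies suffice: frequency 1 → {T7, T10, T14}; frequency 2 → {T2, T6, T1}; frequency 3 → {T13, T8, T11}; frequency 4 → {T3}; frequency 5 → {T5}. Each listed conflict is separated.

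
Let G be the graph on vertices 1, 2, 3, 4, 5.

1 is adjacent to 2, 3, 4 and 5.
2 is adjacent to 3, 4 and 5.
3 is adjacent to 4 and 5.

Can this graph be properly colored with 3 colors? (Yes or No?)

No

1, 2, 3, 5 are pairwise adjacent (a clique of size 4), so at least 4 colors are needed.
So 3 colors are not enough.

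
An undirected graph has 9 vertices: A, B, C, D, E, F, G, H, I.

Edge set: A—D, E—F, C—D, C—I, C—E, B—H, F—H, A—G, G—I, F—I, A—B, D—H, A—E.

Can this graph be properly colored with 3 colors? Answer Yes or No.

The chromatic number is 3. The cycle D-C-I-F-H-D has odd length 5, so it cannot be 2-colored; at least 3 colors are needed.
3 colors suffice: A=1, B=2, C=3, D=2, E=2, F=3, G=2, H=1, I=1.
That is already a proper 3-coloring.

Yes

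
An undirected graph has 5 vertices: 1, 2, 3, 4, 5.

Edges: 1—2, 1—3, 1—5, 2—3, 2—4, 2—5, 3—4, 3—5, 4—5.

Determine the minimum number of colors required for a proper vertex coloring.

4

2, 3, 4, 5 form a clique, so at least 4 colors are needed.
4 colors suffice: color a → {2}; color b → {5}; color c → {3}; color d → {1, 4}. Each edge has distinct colors on its endpoints.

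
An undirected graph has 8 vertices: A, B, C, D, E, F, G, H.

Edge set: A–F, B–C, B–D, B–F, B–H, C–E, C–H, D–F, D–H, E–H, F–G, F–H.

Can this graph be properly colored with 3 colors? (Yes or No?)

No

B, D, F, H form a clique, so at least 4 colors are needed.
So 3 colors are not enough.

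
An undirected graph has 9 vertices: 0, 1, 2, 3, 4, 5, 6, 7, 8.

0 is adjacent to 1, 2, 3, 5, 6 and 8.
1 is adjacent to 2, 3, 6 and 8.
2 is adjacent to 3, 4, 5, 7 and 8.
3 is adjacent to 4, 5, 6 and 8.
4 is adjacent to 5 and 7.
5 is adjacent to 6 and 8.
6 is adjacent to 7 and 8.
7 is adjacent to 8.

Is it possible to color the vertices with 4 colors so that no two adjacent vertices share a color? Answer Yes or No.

No

0, 2, 3, 5, 8 form a clique, so at least 5 colors are needed.
So 4 colors are not enough.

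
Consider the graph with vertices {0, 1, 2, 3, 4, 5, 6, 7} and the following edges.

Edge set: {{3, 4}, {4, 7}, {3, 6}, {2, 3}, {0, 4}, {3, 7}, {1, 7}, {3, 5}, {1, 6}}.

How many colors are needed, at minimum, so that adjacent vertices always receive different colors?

3, 4, 7 are pairwise adjacent, so at least 3 colors are needed.
One proper 3-coloring: 0=red, 1=red, 2=blue, 3=red, 4=green, 5=blue, 6=blue, 7=blue. No two adjacent vertices share a color.

3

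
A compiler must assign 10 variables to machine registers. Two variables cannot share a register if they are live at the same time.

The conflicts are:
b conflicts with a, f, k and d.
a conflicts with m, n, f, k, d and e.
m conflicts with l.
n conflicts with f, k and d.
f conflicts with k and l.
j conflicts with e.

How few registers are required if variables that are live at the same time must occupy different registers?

b, a, f, k are mutually in conflict, so at least 4 registers are needed.
Using 4 registers: b=3, a=1, m=2, n=3, f=2, j=1, k=4, d=2, l=1, e=2. Each listed conflict is separated.

4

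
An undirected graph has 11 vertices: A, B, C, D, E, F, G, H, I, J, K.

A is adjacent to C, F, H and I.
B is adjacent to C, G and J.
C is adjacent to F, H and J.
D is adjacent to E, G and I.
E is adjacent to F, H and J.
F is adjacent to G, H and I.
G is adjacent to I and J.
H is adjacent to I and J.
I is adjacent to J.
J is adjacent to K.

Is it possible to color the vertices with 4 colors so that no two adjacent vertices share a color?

The chromatic number is 4. A, F, H, I are mutually adjacent (a clique of size 4), so at least 4 colors are needed.
4 colors suffice: color 1 → {D, F, J}; color 2 → {C, E, I, K}; color 3 → {G, H}; color 4 → {A, B}.
That is already a proper 4-coloring.

Yes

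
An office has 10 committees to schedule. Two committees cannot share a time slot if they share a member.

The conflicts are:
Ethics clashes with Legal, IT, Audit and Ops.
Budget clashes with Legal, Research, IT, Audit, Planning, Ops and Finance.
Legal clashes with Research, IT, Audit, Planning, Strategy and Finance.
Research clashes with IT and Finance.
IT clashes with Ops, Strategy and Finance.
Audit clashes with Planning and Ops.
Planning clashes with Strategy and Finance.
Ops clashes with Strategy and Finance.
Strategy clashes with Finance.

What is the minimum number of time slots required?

Budget, Legal, Research, IT, Finance all conflict with each other, so at least 5 time slots are needed.
A valid assignment using 5 time slots: Ethics=2, Budget=2, Legal=1, Research=5, IT=3, Audit=4, Planning=3, Ops=1, Strategy=2, Finance=4. Every pair that conflicts lands in different time slots.

5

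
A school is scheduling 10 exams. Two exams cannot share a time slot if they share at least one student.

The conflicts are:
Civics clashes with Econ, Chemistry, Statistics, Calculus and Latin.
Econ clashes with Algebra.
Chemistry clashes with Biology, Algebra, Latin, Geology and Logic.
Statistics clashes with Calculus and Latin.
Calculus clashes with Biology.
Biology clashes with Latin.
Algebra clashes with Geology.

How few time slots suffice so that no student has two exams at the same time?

3

Civics, Chemistry, Latin all conflict with each other, so at least 3 time slots are needed.
A valid assignment using 3 time slots: Civics=2, Econ=1, Chemistry=1, Statistics=1, Calculus=3, Biology=2, Algebra=2, Latin=3, Geology=3, Logic=2. No two conflicting exams share a time slot.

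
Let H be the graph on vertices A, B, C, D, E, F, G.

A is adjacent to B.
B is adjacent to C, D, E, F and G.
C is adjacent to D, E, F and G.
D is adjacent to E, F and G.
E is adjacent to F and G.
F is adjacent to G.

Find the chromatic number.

B, C, D, E, F, G form a clique, so at least 6 colors are needed.
6 colors suffice: color 1 → {B}; color 2 → {A, E}; color 3 → {D}; color 4 → {F}; color 5 → {C}; color 6 → {G}. No two adjacent vertices share a color.

6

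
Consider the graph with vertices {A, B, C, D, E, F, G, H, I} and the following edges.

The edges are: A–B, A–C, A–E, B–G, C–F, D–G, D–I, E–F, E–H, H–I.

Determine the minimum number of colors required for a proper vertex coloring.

3

The cycle I-D-G-B-A-E-H-I has odd length 7, so it cannot be 2-colored; at least 3 colors are needed.
3 colors suffice: A=1, B=2, C=2, D=1, E=2, F=1, G=3, H=1, I=2. No two adjacent vertices share a color.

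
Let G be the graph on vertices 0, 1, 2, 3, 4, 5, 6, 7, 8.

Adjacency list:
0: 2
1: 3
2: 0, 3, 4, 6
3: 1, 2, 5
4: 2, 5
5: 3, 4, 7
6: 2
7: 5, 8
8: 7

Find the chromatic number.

2

3 and 5 are adjacent, so at least 2 colors are needed.
2 colors suffice: color a → {1, 2, 5, 8}; color b → {0, 3, 4, 6, 7}. Every edge joins two different colors.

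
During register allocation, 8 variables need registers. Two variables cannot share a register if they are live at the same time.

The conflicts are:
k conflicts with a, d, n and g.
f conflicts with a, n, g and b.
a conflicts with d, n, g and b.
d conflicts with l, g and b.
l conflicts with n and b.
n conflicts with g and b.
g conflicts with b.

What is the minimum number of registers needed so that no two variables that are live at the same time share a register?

5

f, a, n, g, b are mutually in conflict, so at least 5 registers are needed.
A valid assignment using 5 registers: k=4, f=5, a=2, d=1, l=2, n=1, g=3, b=4. No two conflicting variables share a register.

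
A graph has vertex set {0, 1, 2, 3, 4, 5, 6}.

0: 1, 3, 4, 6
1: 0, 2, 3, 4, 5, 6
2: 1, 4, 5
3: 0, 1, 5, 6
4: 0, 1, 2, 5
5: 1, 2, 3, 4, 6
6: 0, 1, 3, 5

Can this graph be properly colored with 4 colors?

The chromatic number is 4. 0, 1, 3, 6 form a clique, so at least 4 colors are needed.
4 colors suffice: color red → {1}; color blue → {0, 5}; color green → {3, 4}; color yellow → {2, 6}.
That is already a proper 4-coloring.

Yes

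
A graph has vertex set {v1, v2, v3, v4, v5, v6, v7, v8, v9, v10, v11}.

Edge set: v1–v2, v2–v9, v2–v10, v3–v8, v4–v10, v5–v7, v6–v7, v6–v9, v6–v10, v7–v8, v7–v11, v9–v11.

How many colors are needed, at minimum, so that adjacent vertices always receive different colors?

v9 and v11 are adjacent, so at least 2 colors are needed.
2 colors suffice: v1=R, v2=B, v3=R, v4=B, v5=B, v6=B, v7=R, v8=B, v9=R, v10=R, v11=B. Each edge has distinct colors on its endpoints.

2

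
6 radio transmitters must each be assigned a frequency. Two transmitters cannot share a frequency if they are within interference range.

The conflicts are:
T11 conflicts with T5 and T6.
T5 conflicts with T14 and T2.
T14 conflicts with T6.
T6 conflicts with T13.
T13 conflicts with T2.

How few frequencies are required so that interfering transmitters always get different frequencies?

3

The cycle T6-T11-T5-T2-T13-T6 has odd length 5, so it cannot be 2-colored; at least 3 frequencies are needed.
3 frequencies suffice: frequency 1 → {T5, T6}; frequency 2 → {T11, T14, T13}; frequency 3 → {T2}. No two conflicting transmitters share a frequency.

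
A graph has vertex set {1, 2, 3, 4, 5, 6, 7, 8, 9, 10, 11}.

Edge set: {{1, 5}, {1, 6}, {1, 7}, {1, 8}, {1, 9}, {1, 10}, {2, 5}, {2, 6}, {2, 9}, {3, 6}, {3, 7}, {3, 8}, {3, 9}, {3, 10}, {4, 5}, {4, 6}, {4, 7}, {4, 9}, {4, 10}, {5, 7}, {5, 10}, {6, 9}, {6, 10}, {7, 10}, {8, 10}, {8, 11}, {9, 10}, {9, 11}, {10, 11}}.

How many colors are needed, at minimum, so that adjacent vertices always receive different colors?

3, 6, 9, 10 are pairwise adjacent (a clique of size 4), so at least 4 colors are needed.
One proper 4-coloring: 1=d, 2=a, 3=d, 4=d, 5=c, 6=c, 7=b, 8=b, 9=b, 10=a, 11=c. No two adjacent vertices share a color.

4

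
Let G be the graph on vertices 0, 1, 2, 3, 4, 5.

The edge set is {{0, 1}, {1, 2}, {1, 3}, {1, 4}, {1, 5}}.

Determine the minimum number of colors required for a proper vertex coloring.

2

0 and 1 are adjacent, so at least 2 colors are needed.
2 colors suffice: color red → {1}; color blue → {0, 2, 3, 4, 5}. Every edge joins two different colors.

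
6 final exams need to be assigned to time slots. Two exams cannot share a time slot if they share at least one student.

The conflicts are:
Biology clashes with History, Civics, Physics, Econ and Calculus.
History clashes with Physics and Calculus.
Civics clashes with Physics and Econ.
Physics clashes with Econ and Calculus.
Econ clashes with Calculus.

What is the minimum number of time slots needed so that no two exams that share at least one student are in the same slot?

4

Biology, History, Physics, Calculus all conflict with each other, so at least 4 time slots are needed.
4 time slots suffice: time slot 1 → {Biology}; time slot 2 → {Physics}; time slot 3 → {Civics, Calculus}; time slot 4 → {History, Econ}. No two conflicting exams share a time slot.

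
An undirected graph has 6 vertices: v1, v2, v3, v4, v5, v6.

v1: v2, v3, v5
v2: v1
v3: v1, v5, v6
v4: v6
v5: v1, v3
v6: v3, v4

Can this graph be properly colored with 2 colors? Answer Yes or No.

v1, v3, v5 are pairwise adjacent, so at least 3 colors are needed.
So 2 colors are not enough.

No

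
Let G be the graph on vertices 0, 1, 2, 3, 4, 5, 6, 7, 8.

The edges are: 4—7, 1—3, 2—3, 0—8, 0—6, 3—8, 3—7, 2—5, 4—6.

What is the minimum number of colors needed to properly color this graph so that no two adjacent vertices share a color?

2

3 and 7 are adjacent, so at least 2 colors are needed.
One proper 2-coloring: 0=a, 1=b, 2=b, 3=a, 4=a, 5=a, 6=b, 7=b, 8=b. No two adjacent vertices share a color.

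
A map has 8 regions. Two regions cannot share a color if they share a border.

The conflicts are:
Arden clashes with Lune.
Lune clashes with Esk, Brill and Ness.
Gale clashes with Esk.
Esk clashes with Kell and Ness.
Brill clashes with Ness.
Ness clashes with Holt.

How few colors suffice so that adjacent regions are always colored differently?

3

Lune, Brill, Ness pairwise conflict, so at least 3 colors are needed.
3 colors suffice: Arden=1, Lune=3, Gale=2, Esk=1, Brill=1, Kell=2, Ness=2, Holt=1. Every pair that conflicts lands in different colors.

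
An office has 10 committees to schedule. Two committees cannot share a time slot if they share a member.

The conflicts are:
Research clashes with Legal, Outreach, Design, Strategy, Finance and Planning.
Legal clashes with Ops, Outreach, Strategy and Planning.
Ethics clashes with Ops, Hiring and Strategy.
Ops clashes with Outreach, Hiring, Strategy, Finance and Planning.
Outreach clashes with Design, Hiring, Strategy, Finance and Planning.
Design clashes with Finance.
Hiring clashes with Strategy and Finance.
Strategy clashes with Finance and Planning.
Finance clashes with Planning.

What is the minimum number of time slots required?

5

Ops, Outreach, Strategy, Finance, Planning are mutually in conflict, so at least 5 time slots are needed.
5 time slots suffice: time slot 1 → {Ethics, Outreach}; time slot 2 → {Design, Strategy}; time slot 3 → {Research, Ops}; time slot 4 → {Legal, Finance}; time slot 5 → {Hiring, Planning}. Each listed conflict is separated.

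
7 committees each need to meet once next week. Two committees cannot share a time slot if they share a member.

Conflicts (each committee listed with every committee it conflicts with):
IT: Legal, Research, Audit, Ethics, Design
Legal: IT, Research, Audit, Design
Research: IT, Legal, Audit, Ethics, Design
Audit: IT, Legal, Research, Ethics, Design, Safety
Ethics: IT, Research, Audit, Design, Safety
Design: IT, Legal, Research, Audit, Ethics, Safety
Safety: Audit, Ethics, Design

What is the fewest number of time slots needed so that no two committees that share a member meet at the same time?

IT, Legal, Research, Audit, Design are mutually in conflict, so at least 5 time slots are needed.
5 time slots suffice: IT=4, Legal=5, Research=3, Audit=2, Ethics=5, Design=1, Safety=3. Each listed conflict is separated.

5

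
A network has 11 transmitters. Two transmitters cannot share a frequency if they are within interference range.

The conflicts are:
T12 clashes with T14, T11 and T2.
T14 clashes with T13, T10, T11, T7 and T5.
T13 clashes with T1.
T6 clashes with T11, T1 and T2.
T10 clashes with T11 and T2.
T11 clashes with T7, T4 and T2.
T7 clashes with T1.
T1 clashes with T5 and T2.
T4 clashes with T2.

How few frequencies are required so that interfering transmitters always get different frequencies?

3

T6, T1, T2 pairwise conflict, so at least 3 frequencies are needed.
A valid assignment using 3 frequencies: T12=3, T14=2, T13=3, T6=3, T10=3, T11=1, T7=3, T1=1, T4=3, T5=3, T2=2. Each listed conflict is separated.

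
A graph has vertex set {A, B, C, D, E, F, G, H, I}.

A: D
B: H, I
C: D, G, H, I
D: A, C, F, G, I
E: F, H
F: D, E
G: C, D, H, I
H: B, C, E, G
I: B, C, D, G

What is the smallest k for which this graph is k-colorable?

4

C, D, G, I are pairwise adjacent (a clique of size 4), so at least 4 colors are needed.
4 colors suffice: color 1 → {D, H}; color 2 → {A, B, E, G}; color 3 → {C, F}; color 4 → {I}. Each edge has distinct colors on its endpoints.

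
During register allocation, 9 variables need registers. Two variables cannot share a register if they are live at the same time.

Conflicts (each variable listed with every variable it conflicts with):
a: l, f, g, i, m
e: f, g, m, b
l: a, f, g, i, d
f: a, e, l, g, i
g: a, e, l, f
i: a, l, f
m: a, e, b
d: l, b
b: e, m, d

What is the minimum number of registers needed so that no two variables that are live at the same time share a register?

a, l, f, i pairwise conflict, so at least 4 registers are needed.
4 registers suffice: register 1 → {e, l}; register 2 → {f, b}; register 3 → {a, d}; register 4 → {g, i, m}. Each listed conflict is separated.

4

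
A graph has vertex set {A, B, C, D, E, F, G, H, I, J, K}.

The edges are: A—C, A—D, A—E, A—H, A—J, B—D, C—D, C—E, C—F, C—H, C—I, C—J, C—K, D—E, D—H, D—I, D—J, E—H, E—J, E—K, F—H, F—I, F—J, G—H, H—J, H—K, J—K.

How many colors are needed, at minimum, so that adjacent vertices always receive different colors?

6

A, C, D, E, H, J form a clique, so at least 6 colors are needed.
One proper 6-coloring: A=6, B=1, C=2, D=4, E=5, F=4, G=2, H=1, I=1, J=3, K=4. Each edge has distinct colors on its endpoints.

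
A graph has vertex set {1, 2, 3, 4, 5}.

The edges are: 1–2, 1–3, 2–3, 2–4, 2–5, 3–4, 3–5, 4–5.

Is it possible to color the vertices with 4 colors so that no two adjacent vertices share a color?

The chromatic number is 4. 2, 3, 4, 5 are pairwise adjacent (a clique of size 4), so at least 4 colors are needed.
4 colors suffice: color red → {3}; color blue → {2}; color green → {1, 4}; color yellow → {5}.
That is already a proper 4-coloring.

Yes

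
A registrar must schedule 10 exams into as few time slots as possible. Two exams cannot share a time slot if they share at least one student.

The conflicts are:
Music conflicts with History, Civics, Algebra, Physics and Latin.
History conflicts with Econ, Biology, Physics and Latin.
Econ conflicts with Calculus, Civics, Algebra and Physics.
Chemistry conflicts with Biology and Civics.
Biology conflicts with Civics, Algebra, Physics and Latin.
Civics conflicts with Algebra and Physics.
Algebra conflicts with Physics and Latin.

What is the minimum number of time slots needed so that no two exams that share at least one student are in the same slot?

4

Biology, Civics, Algebra, Physics pairwise conflict, so at least 4 time slots are needed.
4 time slots suffice: time slot 1 → {History, Calculus, Civics}; time slot 2 → {Chemistry, Algebra}; time slot 3 → {Music, Econ, Biology}; time slot 4 → {Physics, Latin}. No two conflicting exams share a time slot.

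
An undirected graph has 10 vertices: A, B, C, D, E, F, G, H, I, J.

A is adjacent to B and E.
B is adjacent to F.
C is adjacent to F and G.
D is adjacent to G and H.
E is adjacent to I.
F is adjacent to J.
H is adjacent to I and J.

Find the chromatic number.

The cycle F-J-H-I-E-A-B-F has odd length 7, so it cannot be 2-colored; at least 3 colors are needed.
3 colors suffice: color 1 → {A, F, G, H}; color 2 → {B, C, D, I, J}; color 3 → {E}. No two adjacent vertices share a color.

3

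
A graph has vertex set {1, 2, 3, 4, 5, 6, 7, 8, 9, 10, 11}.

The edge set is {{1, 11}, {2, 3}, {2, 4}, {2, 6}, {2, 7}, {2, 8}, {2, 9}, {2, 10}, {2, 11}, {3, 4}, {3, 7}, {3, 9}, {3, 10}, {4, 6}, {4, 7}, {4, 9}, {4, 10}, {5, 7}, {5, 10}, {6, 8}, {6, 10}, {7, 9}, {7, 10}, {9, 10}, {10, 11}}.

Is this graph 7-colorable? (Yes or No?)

The chromatic number is 6. 2, 3, 4, 7, 9, 10 are mutually adjacent (a clique of size 6), so at least 6 colors are needed.
6 colors suffice: 1=a, 2=a, 3=e, 4=d, 5=a, 6=c, 7=c, 8=b, 9=f, 10=b, 11=c.
Since 7 ≥ 6, a proper 7-coloring certainly exists.

Yes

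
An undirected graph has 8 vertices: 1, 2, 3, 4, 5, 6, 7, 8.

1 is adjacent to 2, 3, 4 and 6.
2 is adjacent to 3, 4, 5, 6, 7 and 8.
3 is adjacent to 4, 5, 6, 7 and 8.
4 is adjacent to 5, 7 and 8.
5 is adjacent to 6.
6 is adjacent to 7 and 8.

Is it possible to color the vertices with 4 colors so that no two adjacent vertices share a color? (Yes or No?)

Yes

The chromatic number is 4. 2, 3, 5, 6 are pairwise adjacent (a clique of size 4), so at least 4 colors are needed.
4 colors suffice: 1=d, 2=a, 3=b, 4=c, 5=d, 6=c, 7=d, 8=d.
That is already a proper 4-coloring.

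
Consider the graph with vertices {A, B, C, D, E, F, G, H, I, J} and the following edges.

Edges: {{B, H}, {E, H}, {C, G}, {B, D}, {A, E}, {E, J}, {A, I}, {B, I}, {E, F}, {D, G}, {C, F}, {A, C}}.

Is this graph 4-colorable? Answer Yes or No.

The chromatic number is 3. The cycle A-I-B-H-E-A has odd length 5, so it cannot be 2-colored; at least 3 colors are needed.
3 colors suffice: color 1 → {B, C, E}; color 2 → {A, D, F, H, J}; color 3 → {G, I}.
Since 4 ≥ 3, a proper 4-coloring certainly exists.

Yes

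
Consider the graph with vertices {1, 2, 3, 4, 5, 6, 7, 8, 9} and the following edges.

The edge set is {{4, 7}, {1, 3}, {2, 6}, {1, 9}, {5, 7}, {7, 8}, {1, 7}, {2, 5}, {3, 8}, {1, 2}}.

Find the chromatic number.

2

7 and 8 are adjacent, so at least 2 colors are needed.
A valid assignment using 2 colors: 1=blue, 2=red, 3=red, 4=blue, 5=blue, 6=blue, 7=red, 8=blue, 9=red. No two adjacent vertices share a color.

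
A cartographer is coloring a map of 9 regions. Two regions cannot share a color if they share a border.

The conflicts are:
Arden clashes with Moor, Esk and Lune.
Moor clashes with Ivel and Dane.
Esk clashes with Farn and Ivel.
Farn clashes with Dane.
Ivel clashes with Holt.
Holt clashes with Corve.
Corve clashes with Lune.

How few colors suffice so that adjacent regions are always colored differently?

The cycle Dane-Moor-Arden-Esk-Farn-Dane has odd length 5, so it cannot be 2-colored; at least 3 colors are needed.
One proper 3-coloring: Arden=1, Moor=2, Esk=2, Farn=3, Ivel=1, Dane=1, Holt=2, Corve=1, Lune=2. Each listed conflict is separated.

3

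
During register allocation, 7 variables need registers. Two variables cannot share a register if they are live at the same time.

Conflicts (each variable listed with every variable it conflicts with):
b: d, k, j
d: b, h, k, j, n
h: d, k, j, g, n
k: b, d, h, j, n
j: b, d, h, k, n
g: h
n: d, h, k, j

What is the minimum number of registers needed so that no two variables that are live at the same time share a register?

d, h, k, j, n are mutually in conflict, so at least 5 registers are needed.
5 registers suffice: b=2, d=4, h=2, k=1, j=3, g=1, n=5. Each listed conflict is separated.

5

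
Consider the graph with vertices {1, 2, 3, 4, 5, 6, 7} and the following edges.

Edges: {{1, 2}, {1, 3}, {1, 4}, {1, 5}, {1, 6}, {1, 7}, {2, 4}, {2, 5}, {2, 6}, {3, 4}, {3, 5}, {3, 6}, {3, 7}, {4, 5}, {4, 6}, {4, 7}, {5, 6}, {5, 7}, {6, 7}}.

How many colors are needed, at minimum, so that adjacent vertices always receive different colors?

6

1, 3, 4, 5, 6, 7 are mutually adjacent (a clique of size 6), so at least 6 colors are needed.
6 colors suffice: color red → {1}; color blue → {6}; color green → {4}; color yellow → {5}; color purple → {2, 7}; color orange → {3}. Every edge joins two different colors.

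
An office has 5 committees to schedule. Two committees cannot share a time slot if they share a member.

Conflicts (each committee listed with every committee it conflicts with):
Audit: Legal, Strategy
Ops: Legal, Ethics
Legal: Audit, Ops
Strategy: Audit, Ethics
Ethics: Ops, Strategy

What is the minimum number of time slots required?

3

The cycle Audit-Strategy-Ethics-Ops-Legal-Audit has odd length 5, so it cannot be 2-colored; at least 3 time slots are needed.
3 time slots suffice: Audit=1, Ops=3, Legal=2, Strategy=2, Ethics=1. No two conflicting committees share a time slot.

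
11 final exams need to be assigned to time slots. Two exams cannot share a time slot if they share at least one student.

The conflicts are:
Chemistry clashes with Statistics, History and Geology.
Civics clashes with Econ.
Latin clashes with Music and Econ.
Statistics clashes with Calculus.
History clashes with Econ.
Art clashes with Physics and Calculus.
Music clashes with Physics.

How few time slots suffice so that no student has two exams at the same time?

The cycle Statistics-Chemistry-History-Econ-Latin-Music-Physics-Art-Calculus-Statistics has odd length 9, so it cannot be 2-colored; at least 3 time slots are needed.
Using 3 time slots: Chemistry=1, Civics=2, Latin=2, Statistics=2, History=2, Art=2, Music=3, Econ=1, Physics=1, Calculus=1, Geology=2. No two conflicting exams share a time slot.

3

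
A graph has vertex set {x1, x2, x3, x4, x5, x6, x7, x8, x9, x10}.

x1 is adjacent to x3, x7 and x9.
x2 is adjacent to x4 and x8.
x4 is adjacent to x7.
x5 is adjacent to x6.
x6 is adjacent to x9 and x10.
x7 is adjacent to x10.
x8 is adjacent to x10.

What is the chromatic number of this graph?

3

The cycle x7-x10-x6-x9-x1-x7 has odd length 5, so it cannot be 2-colored; at least 3 colors are needed.
3 colors suffice: color 1 → {x3, x6, x7, x8}; color 2 → {x1, x4, x5, x10}; color 3 → {x2, x9}. No two adjacent vertices share a color.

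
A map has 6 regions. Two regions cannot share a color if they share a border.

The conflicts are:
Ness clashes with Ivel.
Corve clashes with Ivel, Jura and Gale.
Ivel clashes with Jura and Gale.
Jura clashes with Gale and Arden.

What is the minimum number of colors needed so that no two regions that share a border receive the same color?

4

Corve, Ivel, Jura, Gale pairwise conflict, so at least 4 colors are needed.
A valid assignment using 4 colors: Ness=2, Corve=4, Ivel=1, Jura=2, Gale=3, Arden=1. No two conflicting regions share a color.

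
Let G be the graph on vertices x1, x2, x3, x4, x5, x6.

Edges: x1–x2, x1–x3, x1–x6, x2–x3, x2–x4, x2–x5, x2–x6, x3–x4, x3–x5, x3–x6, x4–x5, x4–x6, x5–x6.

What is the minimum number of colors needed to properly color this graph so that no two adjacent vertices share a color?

5

x2, x3, x4, x5, x6 are pairwise adjacent (a clique of size 5), so at least 5 colors are needed.
One proper 5-coloring: x1=yellow, x2=red, x3=green, x4=purple, x5=yellow, x6=blue. Each edge has distinct colors on its endpoints.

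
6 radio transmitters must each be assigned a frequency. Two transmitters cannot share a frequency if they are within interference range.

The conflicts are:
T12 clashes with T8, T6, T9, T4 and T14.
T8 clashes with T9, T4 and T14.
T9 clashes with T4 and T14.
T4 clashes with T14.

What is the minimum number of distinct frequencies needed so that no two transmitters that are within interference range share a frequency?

5

T12, T8, T9, T4, T14 all conflict with each other, so at least 5 frequencies are needed.
5 frequencies suffice: T12=1, T8=4, T6=2, T9=2, T4=5, T14=3. Each listed conflict is separated.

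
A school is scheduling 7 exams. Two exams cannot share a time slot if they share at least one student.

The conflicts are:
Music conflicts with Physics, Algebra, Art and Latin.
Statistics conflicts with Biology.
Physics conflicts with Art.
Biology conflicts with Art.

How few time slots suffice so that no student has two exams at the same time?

Music, Physics, Art are mutually in conflict, so at least 3 time slots are needed.
3 time slots suffice: time slot 1 → {Music, Biology}; time slot 2 → {Statistics, Algebra, Art, Latin}; time slot 3 → {Physics}. No two conflicting exams share a time slot.

3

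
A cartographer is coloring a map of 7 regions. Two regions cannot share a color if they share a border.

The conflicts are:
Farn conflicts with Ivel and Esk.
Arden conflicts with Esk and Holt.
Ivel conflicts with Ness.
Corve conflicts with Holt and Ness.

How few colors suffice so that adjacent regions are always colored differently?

3

The cycle Farn-Ivel-Ness-Corve-Holt-Arden-Esk-Farn has odd length 7, so it cannot be 2-colored; at least 3 colors are needed.
3 colors suffice: color 1 → {Farn, Arden, Corve}; color 2 → {Ivel, Esk, Holt}; color 3 → {Ness}. Each listed conflict is separated.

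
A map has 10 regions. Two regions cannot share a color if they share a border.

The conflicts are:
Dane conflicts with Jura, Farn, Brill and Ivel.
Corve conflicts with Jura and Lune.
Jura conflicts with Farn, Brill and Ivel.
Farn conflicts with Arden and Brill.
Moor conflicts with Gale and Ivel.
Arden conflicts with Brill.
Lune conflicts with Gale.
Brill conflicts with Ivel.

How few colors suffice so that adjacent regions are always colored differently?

4

Dane, Jura, Farn, Brill are mutually in conflict, so at least 4 colors are needed.
One proper 4-coloring: Dane=4, Corve=3, Jura=1, Farn=3, Moor=2, Arden=1, Lune=2, Brill=2, Gale=1, Ivel=3. Every pair that conflicts lands in different colors.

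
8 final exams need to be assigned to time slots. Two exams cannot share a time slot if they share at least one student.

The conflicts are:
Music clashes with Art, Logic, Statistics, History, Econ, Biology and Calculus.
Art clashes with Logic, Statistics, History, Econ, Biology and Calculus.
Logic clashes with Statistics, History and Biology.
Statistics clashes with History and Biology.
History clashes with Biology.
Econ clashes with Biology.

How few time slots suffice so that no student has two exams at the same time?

6

Music, Art, Logic, Statistics, History, Biology are mutually in conflict, so at least 6 time slots are needed.
6 time slots suffice: time slot 1 → {Art}; time slot 2 → {Music}; time slot 3 → {Biology, Calculus}; time slot 4 → {Logic, Econ}; time slot 5 → {Statistics}; time slot 6 → {History}. No two conflicting exams share a time slot.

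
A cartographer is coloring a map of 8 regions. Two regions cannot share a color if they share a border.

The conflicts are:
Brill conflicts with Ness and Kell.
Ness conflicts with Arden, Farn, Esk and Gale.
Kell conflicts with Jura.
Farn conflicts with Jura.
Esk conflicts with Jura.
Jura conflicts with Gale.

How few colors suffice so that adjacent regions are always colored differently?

The cycle Jura-Kell-Brill-Ness-Farn-Jura has odd length 5, so it cannot be 2-colored; at least 3 colors are needed.
3 colors suffice: Brill=2, Ness=1, Kell=3, Arden=2, Farn=2, Esk=2, Jura=1, Gale=2. No two conflicting regions share a color.

3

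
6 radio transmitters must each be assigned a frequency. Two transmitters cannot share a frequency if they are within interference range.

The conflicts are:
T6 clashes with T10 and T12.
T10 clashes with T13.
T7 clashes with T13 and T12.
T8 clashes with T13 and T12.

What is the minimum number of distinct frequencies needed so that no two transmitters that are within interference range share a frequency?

3

The cycle T10-T13-T8-T12-T6-T10 has odd length 5, so it cannot be 2-colored; at least 3 frequencies are needed.
3 frequencies suffice: T6=2, T10=3, T7=2, T8=2, T13=1, T12=1. Each listed conflict is separated.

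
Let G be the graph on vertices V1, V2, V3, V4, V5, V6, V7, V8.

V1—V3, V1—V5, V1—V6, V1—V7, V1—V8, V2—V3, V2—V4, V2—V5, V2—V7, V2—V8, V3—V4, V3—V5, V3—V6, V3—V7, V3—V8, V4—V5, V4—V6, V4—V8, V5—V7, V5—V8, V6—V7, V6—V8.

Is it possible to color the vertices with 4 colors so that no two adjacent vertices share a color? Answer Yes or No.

V2, V3, V4, V5, V8 are mutually adjacent (a clique of size 5), so at least 5 colors are needed.
So 4 colors are not enough.

No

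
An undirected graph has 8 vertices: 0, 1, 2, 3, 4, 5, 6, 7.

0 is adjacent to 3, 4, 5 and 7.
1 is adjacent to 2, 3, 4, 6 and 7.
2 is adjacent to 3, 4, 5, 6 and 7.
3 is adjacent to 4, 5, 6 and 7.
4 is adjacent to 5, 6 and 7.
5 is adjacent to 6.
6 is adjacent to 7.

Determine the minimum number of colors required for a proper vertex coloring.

1, 2, 3, 4, 6, 7 form a clique, so at least 6 colors are needed.
6 colors suffice: color red → {4}; color blue → {3}; color green → {0, 2}; color yellow → {6}; color purple → {5, 7}; color orange → {1}. No two adjacent vertices share a color.

6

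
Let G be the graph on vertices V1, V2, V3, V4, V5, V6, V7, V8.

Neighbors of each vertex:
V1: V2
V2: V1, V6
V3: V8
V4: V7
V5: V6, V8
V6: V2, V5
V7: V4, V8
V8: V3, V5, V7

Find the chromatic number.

V3 and V8 are adjacent, so at least 2 colors are needed.
A valid assignment using 2 colors: V1=1, V2=2, V3=2, V4=1, V5=2, V6=1, V7=2, V8=1. Each edge has distinct colors on its endpoints.

2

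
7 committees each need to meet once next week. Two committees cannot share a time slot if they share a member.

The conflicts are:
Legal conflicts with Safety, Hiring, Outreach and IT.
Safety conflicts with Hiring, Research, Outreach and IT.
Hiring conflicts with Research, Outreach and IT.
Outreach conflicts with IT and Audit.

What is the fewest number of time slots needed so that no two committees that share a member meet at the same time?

5

Legal, Safety, Hiring, Outreach, IT pairwise conflict, so at least 5 time slots are needed.
Using 5 time slots: Legal=5, Safety=1, Hiring=3, Research=2, Outreach=2, IT=4, Audit=1. Each listed conflict is separated.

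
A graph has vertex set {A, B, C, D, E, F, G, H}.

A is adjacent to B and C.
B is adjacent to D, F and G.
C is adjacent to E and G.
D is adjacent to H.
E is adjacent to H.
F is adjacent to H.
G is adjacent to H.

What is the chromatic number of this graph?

2

A and B are adjacent, so at least 2 colors are needed.
2 colors suffice: color 1 → {B, C, H}; color 2 → {A, D, E, F, G}. Every edge joins two different colors.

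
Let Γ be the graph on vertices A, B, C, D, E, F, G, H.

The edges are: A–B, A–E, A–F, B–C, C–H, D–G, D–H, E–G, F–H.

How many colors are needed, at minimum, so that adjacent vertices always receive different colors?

The cycle A-F-H-C-B-A has odd length 5, so it cannot be 2-colored; at least 3 colors are needed.
3 colors suffice: color 1 → {A, G, H}; color 2 → {B, D, E, F}; color 3 → {C}. No two adjacent vertices share a color.

3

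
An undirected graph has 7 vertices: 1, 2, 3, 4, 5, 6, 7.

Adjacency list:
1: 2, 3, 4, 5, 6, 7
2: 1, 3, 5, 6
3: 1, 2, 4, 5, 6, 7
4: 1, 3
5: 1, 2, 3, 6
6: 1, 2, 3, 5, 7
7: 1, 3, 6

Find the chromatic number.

1, 2, 3, 5, 6 form a clique, so at least 5 colors are needed.
5 colors suffice: color red → {3}; color blue → {1}; color green → {4, 6}; color yellow → {5, 7}; color purple → {2}. Every edge joins two different colors.

5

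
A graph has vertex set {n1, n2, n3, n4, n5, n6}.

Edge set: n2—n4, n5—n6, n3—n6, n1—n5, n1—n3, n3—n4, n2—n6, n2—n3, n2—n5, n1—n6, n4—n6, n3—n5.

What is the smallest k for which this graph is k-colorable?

n1, n3, n5, n6 are pairwise adjacent (a clique of size 4), so at least 4 colors are needed.
4 colors suffice: n1=3, n2=3, n3=2, n4=4, n5=4, n6=1. Every edge joins two different colors.

4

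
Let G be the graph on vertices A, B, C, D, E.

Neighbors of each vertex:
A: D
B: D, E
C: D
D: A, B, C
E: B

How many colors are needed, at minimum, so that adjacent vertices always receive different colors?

C and D are adjacent, so at least 2 colors are needed.
2 colors suffice: color red → {D, E}; color blue → {A, B, C}. No two adjacent vertices share a color.

2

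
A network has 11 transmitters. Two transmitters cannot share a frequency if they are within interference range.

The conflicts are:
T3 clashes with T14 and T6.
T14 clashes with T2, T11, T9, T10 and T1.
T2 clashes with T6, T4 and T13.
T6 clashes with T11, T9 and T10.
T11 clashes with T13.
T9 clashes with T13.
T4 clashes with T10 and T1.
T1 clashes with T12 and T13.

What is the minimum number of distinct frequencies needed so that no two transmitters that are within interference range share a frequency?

T6 and T9 conflict, so at least 2 frequencies are needed.
2 frequencies suffice: T3=2, T14=1, T2=2, T6=1, T11=2, T9=2, T4=1, T10=2, T1=2, T12=1, T13=1. Each listed conflict is separated.

2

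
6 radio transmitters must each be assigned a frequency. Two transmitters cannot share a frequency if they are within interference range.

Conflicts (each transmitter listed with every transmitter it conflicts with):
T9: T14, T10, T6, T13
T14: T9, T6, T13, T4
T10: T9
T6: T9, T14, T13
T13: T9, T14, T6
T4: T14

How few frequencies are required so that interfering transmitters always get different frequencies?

4

T9, T14, T6, T13 are mutually in conflict, so at least 4 frequencies are needed.
4 frequencies suffice: frequency 1 → {T14, T10}; frequency 2 → {T9, T4}; frequency 3 → {T13}; frequency 4 → {T6}. Each listed conflict is separated.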